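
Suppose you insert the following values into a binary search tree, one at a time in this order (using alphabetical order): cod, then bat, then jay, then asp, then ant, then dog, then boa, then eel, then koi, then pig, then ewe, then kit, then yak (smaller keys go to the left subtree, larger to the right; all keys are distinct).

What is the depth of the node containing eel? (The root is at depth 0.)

cod: root
bat: left child of cod (depth 1)
jay: right child of cod (depth 1)
asp: left child of bat (depth 2)
ant: left child of asp (depth 3)
dog: left child of jay (depth 2)
boa: right child of bat (depth 2)
eel: right child of dog (depth 3)
koi: right child of jay (depth 2)
pig: right child of koi (depth 3)
ewe: right child of eel (depth 4)
kit: left child of koi (depth 3)
yak: right child of pig (depth 4)

Path to eel: cod → jay → dog → eel, which is 3 edges.

3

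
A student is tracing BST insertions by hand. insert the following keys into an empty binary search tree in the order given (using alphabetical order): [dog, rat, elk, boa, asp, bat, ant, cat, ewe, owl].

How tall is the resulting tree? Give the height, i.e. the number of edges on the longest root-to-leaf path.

dog: root
rat: right child of dog (depth 1)
elk: left child of rat (depth 2)
boa: left child of dog (depth 1)
asp: left child of boa (depth 2)
bat: right child of asp (depth 3)
ant: left child of asp (depth 3)
cat: right child of boa (depth 2)
ewe: right child of elk (depth 3)
owl: right child of ewe (depth 4)

The deepest node is owl at depth 4.

4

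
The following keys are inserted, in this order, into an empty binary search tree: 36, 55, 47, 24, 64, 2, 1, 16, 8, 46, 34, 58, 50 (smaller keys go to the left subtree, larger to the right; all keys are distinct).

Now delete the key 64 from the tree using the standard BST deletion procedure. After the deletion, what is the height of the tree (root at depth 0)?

4

36: root
55: right child of 36 (depth 1)
47: left child of 55 (depth 2)
24: left child of 36 (depth 1)
64: right child of 55 (depth 2)
2: left child of 24 (depth 2)
1: left child of 2 (depth 3)
16: right child of 2 (depth 3)
8: left child of 16 (depth 4)
46: left child of 47 (depth 3)
34: right child of 24 (depth 2)
58: left child of 64 (depth 3)
50: right child of 47 (depth 3)

Delete 64 (at most one child — splice it out).
After deletion, deepest node is 8 at depth 4.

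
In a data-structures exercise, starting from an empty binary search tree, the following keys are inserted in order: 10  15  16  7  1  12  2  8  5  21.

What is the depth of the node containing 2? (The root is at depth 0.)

3

10: root
15: right child of 10 (depth 1)
16: right child of 15 (depth 2)
7: left child of 10 (depth 1)
1: left child of 7 (depth 2)
12: left child of 15 (depth 2)
2: right child of 1 (depth 3)
8: right child of 7 (depth 2)
5: right child of 2 (depth 4)
21: right child of 16 (depth 3)

Path to 2: 10 → 7 → 1 → 2, which is 3 edges.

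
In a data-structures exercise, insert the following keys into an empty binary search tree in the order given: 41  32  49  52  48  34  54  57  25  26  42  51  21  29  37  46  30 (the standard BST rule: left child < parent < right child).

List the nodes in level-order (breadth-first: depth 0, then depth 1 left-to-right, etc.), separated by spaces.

41 32 49 25 34 48 52 21 26 37 42 51 54 29 46 57 30

Insert 41: tree is empty, so 41 becomes the root.
Insert 32: 32 < 41 → go left. Place as left child of 41.
Insert 49: 49 > 41 → go right. Place as right child of 41.
Insert 52: 52 > 41 → go right; 52 > 49 → go right. Place as right child of 49.
Insert 48: 48 > 41 → go right; 48 < 49 → go left. Place as left child of 49.
Insert 34: 34 < 41 → go left; 34 > 32 → go right. Place as right child of 32.
Insert 54: 54 > 41 → go right; 54 > 49 → go right; 54 > 52 → go right. Place as right child of 52.
Insert 57: 57 > 41 → go right; 57 > 49 → go right; 57 > 52 → go right; 57 > 54 → go right. Place as right child of 54.
Insert 25: 25 < 41 → go left; 25 < 32 → go left. Place as left child of 32.
Insert 26: 26 < 41 → go left; 26 < 32 → go left; 26 > 25 → go right. Place as right child of 25.
Insert 42: 42 > 41 → go right; 42 < 49 → go left; 42 < 48 → go left. Place as left child of 48.
Insert 51: 51 > 41 → go right; 51 > 49 → go right; 51 < 52 → go left. Place as left child of 52.
Insert 21: 21 < 41 → go left; 21 < 32 → go left; 21 < 25 → go left. Place as left child of 25.
Insert 29: 29 < 41 → go left; 29 < 32 → go left; 29 > 25 → go right; 29 > 26 → go right. Place as right child of 26.
Insert 37: 37 < 41 → go left; 37 > 32 → go right; 37 > 34 → go right. Place as right child of 34.
Insert 46: 46 > 41 → go right; 46 < 49 → go left; 46 < 48 → go left; 46 > 42 → go right. Place as right child of 42.
Insert 30: 30 < 41 → go left; 30 < 32 → go left; 30 > 25 → go right; 30 > 26 → go right; 30 > 29 → go right. Place as right child of 29.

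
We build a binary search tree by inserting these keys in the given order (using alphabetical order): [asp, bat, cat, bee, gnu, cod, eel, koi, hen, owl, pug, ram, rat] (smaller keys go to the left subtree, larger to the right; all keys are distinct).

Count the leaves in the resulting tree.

Insert asp: tree is empty, so asp becomes the root.
Insert bat: bat > asp → go right. Place as right child of asp.
Insert cat: cat > asp → go right; cat > bat → go right. Place as right child of bat.
Insert bee: bee > asp → go right; bee > bat → go right; bee < cat → go left. Place as left child of cat.
Insert gnu: gnu > asp → go right; gnu > bat → go right; gnu > cat → go right. Place as right child of cat.
Insert cod: cod > asp → go right; cod > bat → go right; cod > cat → go right; cod < gnu → go left. Place as left child of gnu.
Insert eel: eel > asp → go right; eel > bat → go right; eel > cat → go right; eel < gnu → go left; eel > cod → go right. Place as right child of cod.
Insert koi: koi > asp → go right; koi > bat → go right; koi > cat → go right; koi > gnu → go right. Place as right child of gnu.
Insert hen: hen > asp → go right; hen > bat → go right; hen > cat → go right; hen > gnu → go right; hen < koi → go left. Place as left child of koi.
Insert owl: owl > asp → go right; owl > bat → go right; owl > cat → go right; owl > gnu → go right; owl > koi → go right. Place as right child of koi.
Insert pug: pug > asp → go right; pug > bat → go right; pug > cat → go right; pug > gnu → go right; pug > koi → go right; pug > owl → go right. Place as right child of owl.
Insert ram: ram > asp → go right; ram > bat → go right; ram > cat → go right; ram > gnu → go right; ram > koi → go right; ram > owl → go right; ram > pug → go right. Place as right child of pug.
Insert rat: rat > asp → go right; rat > bat → go right; rat > cat → go right; rat > gnu → go right; rat > koi → go right; rat > owl → go right; rat > pug → go right; rat > ram → go right. Place as right child of ram.

Leaves: bee, eel, hen, rat — 4 in total.

4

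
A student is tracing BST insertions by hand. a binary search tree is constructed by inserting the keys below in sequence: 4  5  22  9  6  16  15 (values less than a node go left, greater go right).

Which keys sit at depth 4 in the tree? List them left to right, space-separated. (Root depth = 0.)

6 16

Resulting structure (node: left, right):
  4: L=–, R=5
  5: L=–, R=22
  22: L=9, R=–
  9: L=6, R=16
  6: L=–, R=–
  16: L=15, R=–
  15: L=–, R=–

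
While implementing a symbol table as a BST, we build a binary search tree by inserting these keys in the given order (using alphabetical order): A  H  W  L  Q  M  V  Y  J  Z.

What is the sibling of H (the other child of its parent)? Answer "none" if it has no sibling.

none

A: root
H: right child of A (depth 1)
W: right child of H (depth 2)
L: left child of W (depth 3)
Q: right child of L (depth 4)
M: left child of Q (depth 5)
V: right child of Q (depth 5)
Y: right child of W (depth 3)
J: left child of L (depth 4)
Z: right child of Y (depth 4)

H's parent is A, which has only one child.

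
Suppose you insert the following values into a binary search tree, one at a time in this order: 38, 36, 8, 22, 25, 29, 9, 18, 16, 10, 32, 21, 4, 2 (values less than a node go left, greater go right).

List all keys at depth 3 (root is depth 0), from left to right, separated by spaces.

38: root
36: left child of 38 (depth 1)
8: left child of 36 (depth 2)
22: right child of 8 (depth 3)
25: right child of 22 (depth 4)
29: right child of 25 (depth 5)
9: left child of 22 (depth 4)
18: right child of 9 (depth 5)
16: left child of 18 (depth 6)
10: left child of 16 (depth 7)
32: right child of 29 (depth 6)
21: right child of 18 (depth 6)
4: left child of 8 (depth 3)
2: left child of 4 (depth 4)

4 22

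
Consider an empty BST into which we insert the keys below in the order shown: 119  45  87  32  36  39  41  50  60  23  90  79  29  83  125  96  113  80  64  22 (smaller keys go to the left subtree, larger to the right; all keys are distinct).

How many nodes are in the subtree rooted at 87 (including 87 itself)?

Resulting structure (node: left, right):
  119: L=45, R=125
  45: L=32, R=87
  87: L=50, R=90
  32: L=23, R=36
  36: L=–, R=39
  39: L=–, R=41
  41: L=–, R=–
  50: L=–, R=60
  60: L=–, R=79
  23: L=22, R=29
  90: L=–, R=96
  79: L=64, R=83
  29: L=–, R=–
  83: L=80, R=–
  125: L=–, R=–
  96: L=–, R=113
  113: L=–, R=–
  80: L=–, R=–
  64: L=–, R=–
  22: L=–, R=–

Subtree rooted at 87 contains: 87, 50, 60, 79, 64, 83, 80, 90, 96, 113 — 10 nodes.

10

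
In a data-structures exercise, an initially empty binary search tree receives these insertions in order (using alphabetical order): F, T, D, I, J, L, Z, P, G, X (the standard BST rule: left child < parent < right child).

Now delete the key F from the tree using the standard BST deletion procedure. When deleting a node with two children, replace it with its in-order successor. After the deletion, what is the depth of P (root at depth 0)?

Insert F: tree is empty, so F becomes the root.
Insert T: T > F → go right. Place as right child of F.
Insert D: D < F → go left. Place as left child of F.
Insert I: I > F → go right; I < T → go left. Place as left child of T.
Insert J: J > F → go right; J < T → go left; J > I → go right. Place as right child of I.
Insert L: L > F → go right; L < T → go left; L > I → go right; L > J → go right. Place as right child of J.
Insert Z: Z > F → go right; Z > T → go right. Place as right child of T.
Insert P: P > F → go right; P < T → go left; P > I → go right; P > J → go right; P > L → go right. Place as right child of L.
Insert G: G > F → go right; G < T → go left; G < I → go left. Place as left child of I.
Insert X: X > F → go right; X > T → go right; X < Z → go left. Place as left child of Z.

Delete F (two children — replace with in-order successor).
After deletion, path to P: G → T → I → J → L → P.

5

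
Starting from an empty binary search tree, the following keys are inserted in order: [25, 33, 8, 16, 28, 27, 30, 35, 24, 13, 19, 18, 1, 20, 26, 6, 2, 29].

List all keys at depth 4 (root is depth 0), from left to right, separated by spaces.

2 19 26 29

25: root
33: right child of 25 (depth 1)
8: left child of 25 (depth 1)
16: right child of 8 (depth 2)
28: left child of 33 (depth 2)
27: left child of 28 (depth 3)
30: right child of 28 (depth 3)
35: right child of 33 (depth 2)
24: right child of 16 (depth 3)
13: left child of 16 (depth 3)
19: left child of 24 (depth 4)
18: left child of 19 (depth 5)
1: left child of 8 (depth 2)
20: right child of 19 (depth 5)
26: left child of 27 (depth 4)
6: right child of 1 (depth 3)
2: left child of 6 (depth 4)
29: left child of 30 (depth 4)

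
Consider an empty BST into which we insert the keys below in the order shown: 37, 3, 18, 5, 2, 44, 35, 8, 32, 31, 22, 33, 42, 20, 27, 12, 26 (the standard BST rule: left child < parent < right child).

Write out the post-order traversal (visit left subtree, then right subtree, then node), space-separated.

2 12 8 5 20 26 27 22 31 33 32 35 18 3 42 44 37

37: root
3: left child of 37 (depth 1)
18: right child of 3 (depth 2)
5: left child of 18 (depth 3)
2: left child of 3 (depth 2)
44: right child of 37 (depth 1)
35: right child of 18 (depth 3)
8: right child of 5 (depth 4)
32: left child of 35 (depth 4)
31: left child of 32 (depth 5)
22: left child of 31 (depth 6)
33: right child of 32 (depth 5)
42: left child of 44 (depth 2)
20: left child of 22 (depth 7)
27: right child of 22 (depth 7)
12: right child of 8 (depth 5)
26: left child of 27 (depth 8)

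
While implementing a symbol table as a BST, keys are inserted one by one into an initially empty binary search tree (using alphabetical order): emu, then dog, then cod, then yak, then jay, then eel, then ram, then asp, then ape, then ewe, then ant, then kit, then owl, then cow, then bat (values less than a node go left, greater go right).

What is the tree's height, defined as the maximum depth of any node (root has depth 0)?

Insert emu: tree is empty, so emu becomes the root.
Insert dog: dog < emu → go left. Place as left child of emu.
Insert cod: cod < emu → go left; cod < dog → go left. Place as left child of dog.
Insert yak: yak > emu → go right. Place as right child of emu.
Insert jay: jay > emu → go right; jay < yak → go left. Place as left child of yak.
Insert eel: eel < emu → go left; eel > dog → go right. Place as right child of dog.
Insert ram: ram > emu → go right; ram < yak → go left; ram > jay → go right. Place as right child of jay.
Insert asp: asp < emu → go left; asp < dog → go left; asp < cod → go left. Place as left child of cod.
Insert ape: ape < emu → go left; ape < dog → go left; ape < cod → go left; ape < asp → go left. Place as left child of asp.
Insert ewe: ewe > emu → go right; ewe < yak → go left; ewe < jay → go left. Place as left child of jay.
Insert ant: ant < emu → go left; ant < dog → go left; ant < cod → go left; ant < asp → go left; ant < ape → go left. Place as left child of ape.
Insert kit: kit > emu → go right; kit < yak → go left; kit > jay → go right; kit < ram → go left. Place as left child of ram.
Insert owl: owl > emu → go right; owl < yak → go left; owl > jay → go right; owl < ram → go left; owl > kit → go right. Place as right child of kit.
Insert cow: cow < emu → go left; cow < dog → go left; cow > cod → go right. Place as right child of cod.
Insert bat: bat < emu → go left; bat < dog → go left; bat < cod → go left; bat > asp → go right. Place as right child of asp.

The deepest node is ant at depth 5.

5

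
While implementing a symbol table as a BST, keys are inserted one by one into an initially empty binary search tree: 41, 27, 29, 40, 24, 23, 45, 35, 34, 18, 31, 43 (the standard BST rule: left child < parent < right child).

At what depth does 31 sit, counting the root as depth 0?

6

Resulting structure (node: left, right):
  41: L=27, R=45
  27: L=24, R=29
  29: L=–, R=40
  40: L=35, R=–
  24: L=23, R=–
  23: L=18, R=–
  45: L=43, R=–
  35: L=34, R=–
  34: L=31, R=–
  18: L=–, R=–
  31: L=–, R=–
  43: L=–, R=–

Path to 31: 41 → 27 → 29 → 40 → 35 → 34 → 31, which is 6 edges.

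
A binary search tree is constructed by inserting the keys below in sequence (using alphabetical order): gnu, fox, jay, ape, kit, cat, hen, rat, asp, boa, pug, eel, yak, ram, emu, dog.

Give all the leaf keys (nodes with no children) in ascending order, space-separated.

boa dog emu hen ram yak

Insert gnu: tree is empty, so gnu becomes the root.
Insert fox: fox < gnu → go left. Place as left child of gnu.
Insert jay: jay > gnu → go right. Place as right child of gnu.
Insert ape: ape < gnu → go left; ape < fox → go left. Place as left child of fox.
Insert kit: kit > gnu → go right; kit > jay → go right. Place as right child of jay.
Insert cat: cat < gnu → go left; cat < fox → go left; cat > ape → go right. Place as right child of ape.
Insert hen: hen > gnu → go right; hen < jay → go left. Place as left child of jay.
Insert rat: rat > gnu → go right; rat > jay → go right; rat > kit → go right. Place as right child of kit.
Insert asp: asp < gnu → go left; asp < fox → go left; asp > ape → go right; asp < cat → go left. Place as left child of cat.
Insert boa: boa < gnu → go left; boa < fox → go left; boa > ape → go right; boa < cat → go left; boa > asp → go right. Place as right child of asp.
Insert pug: pug > gnu → go right; pug > jay → go right; pug > kit → go right; pug < rat → go left. Place as left child of rat.
Insert eel: eel < gnu → go left; eel < fox → go left; eel > ape → go right; eel > cat → go right. Place as right child of cat.
Insert yak: yak > gnu → go right; yak > jay → go right; yak > kit → go right; yak > rat → go right. Place as right child of rat.
Insert ram: ram > gnu → go right; ram > jay → go right; ram > kit → go right; ram < rat → go left; ram > pug → go right. Place as right child of pug.
Insert emu: emu < gnu → go left; emu < fox → go left; emu > ape → go right; emu > cat → go right; emu > eel → go right. Place as right child of eel.
Insert dog: dog < gnu → go left; dog < fox → go left; dog > ape → go right; dog > cat → go right; dog < eel → go left. Place as left child of eel.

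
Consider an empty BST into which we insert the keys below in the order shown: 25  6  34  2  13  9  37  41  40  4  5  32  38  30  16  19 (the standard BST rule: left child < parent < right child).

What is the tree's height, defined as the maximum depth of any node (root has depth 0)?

Resulting structure (node: left, right):
  25: L=6, R=34
  6: L=2, R=13
  34: L=32, R=37
  2: L=–, R=4
  13: L=9, R=16
  9: L=–, R=–
  37: L=–, R=41
  41: L=40, R=–
  40: L=38, R=–
  4: L=–, R=5
  5: L=–, R=–
  32: L=30, R=–
  38: L=–, R=–
  30: L=–, R=–
  16: L=–, R=19
  19: L=–, R=–

The deepest node is 38 at depth 5.

5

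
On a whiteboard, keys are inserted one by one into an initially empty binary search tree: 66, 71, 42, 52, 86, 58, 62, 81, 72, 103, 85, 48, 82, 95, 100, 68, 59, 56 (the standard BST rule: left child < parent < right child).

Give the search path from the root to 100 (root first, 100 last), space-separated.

66 71 86 103 95 100

Resulting structure (node: left, right):
  66: L=42, R=71
  71: L=68, R=86
  42: L=–, R=52
  52: L=48, R=58
  86: L=81, R=103
  58: L=56, R=62
  62: L=59, R=–
  81: L=72, R=85
  72: L=–, R=–
  103: L=95, R=–
  85: L=82, R=–
  48: L=–, R=–
  82: L=–, R=–
  95: L=–, R=100
  100: L=–, R=–
  68: L=–, R=–
  59: L=–, R=–
  56: L=–, R=–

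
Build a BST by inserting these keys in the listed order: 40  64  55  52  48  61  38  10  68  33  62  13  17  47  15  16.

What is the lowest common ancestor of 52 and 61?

55

Insert 40: tree is empty, so 40 becomes the root.
Insert 64: 64 > 40 → go right. Place as right child of 40.
Insert 55: 55 > 40 → go right; 55 < 64 → go left. Place as left child of 64.
Insert 52: 52 > 40 → go right; 52 < 64 → go left; 52 < 55 → go left. Place as left child of 55.
Insert 48: 48 > 40 → go right; 48 < 64 → go left; 48 < 55 → go left; 48 < 52 → go left. Place as left child of 52.
Insert 61: 61 > 40 → go right; 61 < 64 → go left; 61 > 55 → go right. Place as right child of 55.
Insert 38: 38 < 40 → go left. Place as left child of 40.
Insert 10: 10 < 40 → go left; 10 < 38 → go left. Place as left child of 38.
Insert 68: 68 > 40 → go right; 68 > 64 → go right. Place as right child of 64.
Insert 33: 33 < 40 → go left; 33 < 38 → go left; 33 > 10 → go right. Place as right child of 10.
Insert 62: 62 > 40 → go right; 62 < 64 → go left; 62 > 55 → go right; 62 > 61 → go right. Place as right child of 61.
Insert 13: 13 < 40 → go left; 13 < 38 → go left; 13 > 10 → go right; 13 < 33 → go left. Place as left child of 33.
Insert 17: 17 < 40 → go left; 17 < 38 → go left; 17 > 10 → go right; 17 < 33 → go left; 17 > 13 → go right. Place as right child of 13.
Insert 47: 47 > 40 → go right; 47 < 64 → go left; 47 < 55 → go left; 47 < 52 → go left; 47 < 48 → go left. Place as left child of 48.
Insert 15: 15 < 40 → go left; 15 < 38 → go left; 15 > 10 → go right; 15 < 33 → go left; 15 > 13 → go right; 15 < 17 → go left. Place as left child of 17.
Insert 16: 16 < 40 → go left; 16 < 38 → go left; 16 > 10 → go right; 16 < 33 → go left; 16 > 13 → go right; 16 < 17 → go left; 16 > 15 → go right. Place as right child of 15.

Path to 52: 40 → 64 → 55 → 52
Path to 61: 40 → 64 → 55 → 61
The paths share a prefix ending at 55, then split left and right.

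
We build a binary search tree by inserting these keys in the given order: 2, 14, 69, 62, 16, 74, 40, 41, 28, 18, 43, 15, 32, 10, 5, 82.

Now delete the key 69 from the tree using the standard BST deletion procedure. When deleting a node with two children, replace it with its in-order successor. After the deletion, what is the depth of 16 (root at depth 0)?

4

Insert 2: tree is empty, so 2 becomes the root.
Insert 14: 14 > 2 → go right. Place as right child of 2.
Insert 69: 69 > 2 → go right; 69 > 14 → go right. Place as right child of 14.
Insert 62: 62 > 2 → go right; 62 > 14 → go right; 62 < 69 → go left. Place as left child of 69.
Insert 16: 16 > 2 → go right; 16 > 14 → go right; 16 < 69 → go left; 16 < 62 → go left. Place as left child of 62.
Insert 74: 74 > 2 → go right; 74 > 14 → go right; 74 > 69 → go right. Place as right child of 69.
Insert 40: 40 > 2 → go right; 40 > 14 → go right; 40 < 69 → go left; 40 < 62 → go left; 40 > 16 → go right. Place as right child of 16.
Insert 41: 41 > 2 → go right; 41 > 14 → go right; 41 < 69 → go left; 41 < 62 → go left; 41 > 16 → go right; 41 > 40 → go right. Place as right child of 40.
Insert 28: 28 > 2 → go right; 28 > 14 → go right; 28 < 69 → go left; 28 < 62 → go left; 28 > 16 → go right; 28 < 40 → go left. Place as left child of 40.
Insert 18: 18 > 2 → go right; 18 > 14 → go right; 18 < 69 → go left; 18 < 62 → go left; 18 > 16 → go right; 18 < 40 → go left; 18 < 28 → go left. Place as left child of 28.
Insert 43: 43 > 2 → go right; 43 > 14 → go right; 43 < 69 → go left; 43 < 62 → go left; 43 > 16 → go right; 43 > 40 → go right; 43 > 41 → go right. Place as right child of 41.
Insert 15: 15 > 2 → go right; 15 > 14 → go right; 15 < 69 → go left; 15 < 62 → go left; 15 < 16 → go left. Place as left child of 16.
Insert 32: 32 > 2 → go right; 32 > 14 → go right; 32 < 69 → go left; 32 < 62 → go left; 32 > 16 → go right; 32 < 40 → go left; 32 > 28 → go right. Place as right child of 28.
Insert 10: 10 > 2 → go right; 10 < 14 → go left. Place as left child of 14.
Insert 5: 5 > 2 → go right; 5 < 14 → go left; 5 < 10 → go left. Place as left child of 10.
Insert 82: 82 > 2 → go right; 82 > 14 → go right; 82 > 69 → go right; 82 > 74 → go right. Place as right child of 74.

Delete 69 (two children — replace with in-order successor).
After deletion, path to 16: 2 → 14 → 74 → 62 → 16.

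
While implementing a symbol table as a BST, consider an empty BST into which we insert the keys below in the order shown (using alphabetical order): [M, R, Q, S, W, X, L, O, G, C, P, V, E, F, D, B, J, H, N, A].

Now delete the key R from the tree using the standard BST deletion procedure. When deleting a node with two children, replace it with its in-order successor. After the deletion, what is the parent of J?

G

Insert M: tree is empty, so M becomes the root.
Insert R: R > M → go right. Place as right child of M.
Insert Q: Q > M → go right; Q < R → go left. Place as left child of R.
Insert S: S > M → go right; S > R → go right. Place as right child of R.
Insert W: W > M → go right; W > R → go right; W > S → go right. Place as right child of S.
Insert X: X > M → go right; X > R → go right; X > S → go right; X > W → go right. Place as right child of W.
Insert L: L < M → go left. Place as left child of M.
Insert O: O > M → go right; O < R → go left; O < Q → go left. Place as left child of Q.
Insert G: G < M → go left; G < L → go left. Place as left child of L.
Insert C: C < M → go left; C < L → go left; C < G → go left. Place as left child of G.
Insert P: P > M → go right; P < R → go left; P < Q → go left; P > O → go right. Place as right child of O.
Insert V: V > M → go right; V > R → go right; V > S → go right; V < W → go left. Place as left child of W.
Insert E: E < M → go left; E < L → go left; E < G → go left; E > C → go right. Place as right child of C.
Insert F: F < M → go left; F < L → go left; F < G → go left; F > C → go right; F > E → go right. Place as right child of E.
Insert D: D < M → go left; D < L → go left; D < G → go left; D > C → go right; D < E → go left. Place as left child of E.
Insert B: B < M → go left; B < L → go left; B < G → go left; B < C → go left. Place as left child of C.
Insert J: J < M → go left; J < L → go left; J > G → go right. Place as right child of G.
Insert H: H < M → go left; H < L → go left; H > G → go right; H < J → go left. Place as left child of J.
Insert N: N > M → go right; N < R → go left; N < Q → go left; N < O → go left. Place as left child of O.
Insert A: A < M → go left; A < L → go left; A < G → go left; A < C → go left; A < B → go left. Place as left child of B.

Delete R (two children — replace with in-order successor).
After deletion, J's parent is G.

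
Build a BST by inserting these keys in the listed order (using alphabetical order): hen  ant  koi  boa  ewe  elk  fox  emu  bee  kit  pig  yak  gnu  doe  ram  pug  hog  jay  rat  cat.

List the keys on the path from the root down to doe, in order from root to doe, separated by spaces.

hen: root
ant: left child of hen (depth 1)
koi: right child of hen (depth 1)
boa: right child of ant (depth 2)
ewe: right child of boa (depth 3)
elk: left child of ewe (depth 4)
fox: right child of ewe (depth 4)
emu: right child of elk (depth 5)
bee: left child of boa (depth 3)
kit: left child of koi (depth 2)
pig: right child of koi (depth 2)
yak: right child of pig (depth 3)
gnu: right child of fox (depth 5)
doe: left child of elk (depth 5)
ram: left child of yak (depth 4)
pug: left child of ram (depth 5)
hog: left child of kit (depth 3)
jay: right child of hog (depth 4)
rat: right child of ram (depth 5)
cat: left child of doe (depth 6)

hen ant boa ewe elk doe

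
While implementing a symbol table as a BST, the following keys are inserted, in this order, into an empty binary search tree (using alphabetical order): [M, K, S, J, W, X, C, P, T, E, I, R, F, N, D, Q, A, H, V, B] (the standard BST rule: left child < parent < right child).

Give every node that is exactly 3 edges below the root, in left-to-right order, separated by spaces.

Insert M: tree is empty, so M becomes the root.
Insert K: K < M → go left. Place as left child of M.
Insert S: S > M → go right. Place as right child of M.
Insert J: J < M → go left; J < K → go left. Place as left child of K.
Insert W: W > M → go right; W > S → go right. Place as right child of S.
Insert X: X > M → go right; X > S → go right; X > W → go right. Place as right child of W.
Insert C: C < M → go left; C < K → go left; C < J → go left. Place as left child of J.
Insert P: P > M → go right; P < S → go left. Place as left child of S.
Insert T: T > M → go right; T > S → go right; T < W → go left. Place as left child of W.
Insert E: E < M → go left; E < K → go left; E < J → go left; E > C → go right. Place as right child of C.
Insert I: I < M → go left; I < K → go left; I < J → go left; I > C → go right; I > E → go right. Place as right child of E.
Insert R: R > M → go right; R < S → go left; R > P → go right. Place as right child of P.
Insert F: F < M → go left; F < K → go left; F < J → go left; F > C → go right; F > E → go right; F < I → go left. Place as left child of I.
Insert N: N > M → go right; N < S → go left; N < P → go left. Place as left child of P.
Insert D: D < M → go left; D < K → go left; D < J → go left; D > C → go right; D < E → go left. Place as left child of E.
Insert Q: Q > M → go right; Q < S → go left; Q > P → go right; Q < R → go left. Place as left child of R.
Insert A: A < M → go left; A < K → go left; A < J → go left; A < C → go left. Place as left child of C.
Insert H: H < M → go left; H < K → go left; H < J → go left; H > C → go right; H > E → go right; H < I → go left; H > F → go right. Place as right child of F.
Insert V: V > M → go right; V > S → go right; V < W → go left; V > T → go right. Place as right child of T.
Insert B: B < M → go left; B < K → go left; B < J → go left; B < C → go left; B > A → go right. Place as right child of A.

C N R T X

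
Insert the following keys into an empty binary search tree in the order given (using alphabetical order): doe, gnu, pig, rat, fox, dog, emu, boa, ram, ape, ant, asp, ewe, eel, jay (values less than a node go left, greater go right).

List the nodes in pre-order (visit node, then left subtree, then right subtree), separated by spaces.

doe: root
gnu: right child of doe (depth 1)
pig: right child of gnu (depth 2)
rat: right child of pig (depth 3)
fox: left child of gnu (depth 2)
dog: left child of fox (depth 3)
emu: right child of dog (depth 4)
boa: left child of doe (depth 1)
ram: left child of rat (depth 4)
ape: left child of boa (depth 2)
ant: left child of ape (depth 3)
asp: right child of ape (depth 3)
ewe: right child of emu (depth 5)
eel: left child of emu (depth 5)
jay: left child of pig (depth 3)

doe boa ape ant asp gnu fox dog emu eel ewe pig jay rat ram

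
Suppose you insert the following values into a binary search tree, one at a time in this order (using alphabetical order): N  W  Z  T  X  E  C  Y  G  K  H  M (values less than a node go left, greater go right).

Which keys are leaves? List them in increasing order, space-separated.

Insert N: tree is empty, so N becomes the root.
Insert W: W > N → go right. Place as right child of N.
Insert Z: Z > N → go right; Z > W → go right. Place as right child of W.
Insert T: T > N → go right; T < W → go left. Place as left child of W.
Insert X: X > N → go right; X > W → go right; X < Z → go left. Place as left child of Z.
Insert E: E < N → go left. Place as left child of N.
Insert C: C < N → go left; C < E → go left. Place as left child of E.
Insert Y: Y > N → go right; Y > W → go right; Y < Z → go left; Y > X → go right. Place as right child of X.
Insert G: G < N → go left; G > E → go right. Place as right child of E.
Insert K: K < N → go left; K > E → go right; K > G → go right. Place as right child of G.
Insert H: H < N → go left; H > E → go right; H > G → go right; H < K → go left. Place as left child of K.
Insert M: M < N → go left; M > E → go right; M > G → go right; M > K → go right. Place as right child of K.

C H M T Y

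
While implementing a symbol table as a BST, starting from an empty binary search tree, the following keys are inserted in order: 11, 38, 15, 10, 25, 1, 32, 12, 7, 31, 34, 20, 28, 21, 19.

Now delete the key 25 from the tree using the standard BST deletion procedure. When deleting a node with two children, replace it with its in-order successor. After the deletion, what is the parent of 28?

Insert 11: tree is empty, so 11 becomes the root.
Insert 38: 38 > 11 → go right. Place as right child of 11.
Insert 15: 15 > 11 → go right; 15 < 38 → go left. Place as left child of 38.
Insert 10: 10 < 11 → go left. Place as left child of 11.
Insert 25: 25 > 11 → go right; 25 < 38 → go left; 25 > 15 → go right. Place as right child of 15.
Insert 1: 1 < 11 → go left; 1 < 10 → go left. Place as left child of 10.
Insert 32: 32 > 11 → go right; 32 < 38 → go left; 32 > 15 → go right; 32 > 25 → go right. Place as right child of 25.
Insert 12: 12 > 11 → go right; 12 < 38 → go left; 12 < 15 → go left. Place as left child of 15.
Insert 7: 7 < 11 → go left; 7 < 10 → go left; 7 > 1 → go right. Place as right child of 1.
Insert 31: 31 > 11 → go right; 31 < 38 → go left; 31 > 15 → go right; 31 > 25 → go right; 31 < 32 → go left. Place as left child of 32.
Insert 34: 34 > 11 → go right; 34 < 38 → go left; 34 > 15 → go right; 34 > 25 → go right; 34 > 32 → go right. Place as right child of 32.
Insert 20: 20 > 11 → go right; 20 < 38 → go left; 20 > 15 → go right; 20 < 25 → go left. Place as left child of 25.
Insert 28: 28 > 11 → go right; 28 < 38 → go left; 28 > 15 → go right; 28 > 25 → go right; 28 < 32 → go left; 28 < 31 → go left. Place as left child of 31.
Insert 21: 21 > 11 → go right; 21 < 38 → go left; 21 > 15 → go right; 21 < 25 → go left; 21 > 20 → go right. Place as right child of 20.
Insert 19: 19 > 11 → go right; 19 < 38 → go left; 19 > 15 → go right; 19 < 25 → go left; 19 < 20 → go left. Place as left child of 20.

Delete 25 (two children — replace with in-order successor).
After deletion, 28's parent is 15.

15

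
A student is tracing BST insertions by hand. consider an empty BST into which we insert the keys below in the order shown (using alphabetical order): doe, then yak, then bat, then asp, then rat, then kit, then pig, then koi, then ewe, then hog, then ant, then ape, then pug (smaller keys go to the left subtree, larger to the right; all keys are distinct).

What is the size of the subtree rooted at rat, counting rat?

Insert doe: tree is empty, so doe becomes the root.
Insert yak: yak > doe → go right. Place as right child of doe.
Insert bat: bat < doe → go left. Place as left child of doe.
Insert asp: asp < doe → go left; asp < bat → go left. Place as left child of bat.
Insert rat: rat > doe → go right; rat < yak → go left. Place as left child of yak.
Insert kit: kit > doe → go right; kit < yak → go left; kit < rat → go left. Place as left child of rat.
Insert pig: pig > doe → go right; pig < yak → go left; pig < rat → go left; pig > kit → go right. Place as right child of kit.
Insert koi: koi > doe → go right; koi < yak → go left; koi < rat → go left; koi > kit → go right; koi < pig → go left. Place as left child of pig.
Insert ewe: ewe > doe → go right; ewe < yak → go left; ewe < rat → go left; ewe < kit → go left. Place as left child of kit.
Insert hog: hog > doe → go right; hog < yak → go left; hog < rat → go left; hog < kit → go left; hog > ewe → go right. Place as right child of ewe.
Insert ant: ant < doe → go left; ant < bat → go left; ant < asp → go left. Place as left child of asp.
Insert ape: ape < doe → go left; ape < bat → go left; ape < asp → go left; ape > ant → go right. Place as right child of ant.
Insert pug: pug > doe → go right; pug < yak → go left; pug < rat → go left; pug > kit → go right; pug > pig → go right. Place as right child of pig.

Subtree rooted at rat contains: rat, kit, ewe, hog, pig, koi, pug — 7 nodes.

7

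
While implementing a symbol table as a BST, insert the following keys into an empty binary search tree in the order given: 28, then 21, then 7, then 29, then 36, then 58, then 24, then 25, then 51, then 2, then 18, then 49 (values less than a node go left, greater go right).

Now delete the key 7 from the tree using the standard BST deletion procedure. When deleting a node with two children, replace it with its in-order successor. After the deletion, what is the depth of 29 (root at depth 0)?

1

Resulting structure (node: left, right):
  28: L=21, R=29
  21: L=7, R=24
  7: L=2, R=18
  29: L=–, R=36
  36: L=–, R=58
  58: L=51, R=–
  24: L=–, R=25
  25: L=–, R=–
  51: L=49, R=–
  2: L=–, R=–
  18: L=–, R=–
  49: L=–, R=–

Delete 7 (two children — replace with in-order successor).
After deletion, path to 29: 28 → 29.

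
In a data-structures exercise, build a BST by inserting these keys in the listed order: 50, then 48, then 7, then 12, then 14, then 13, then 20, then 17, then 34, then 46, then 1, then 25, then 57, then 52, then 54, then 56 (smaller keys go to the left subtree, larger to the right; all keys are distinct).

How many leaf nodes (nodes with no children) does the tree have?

6

Resulting structure (node: left, right):
  50: L=48, R=57
  48: L=7, R=–
  7: L=1, R=12
  12: L=–, R=14
  14: L=13, R=20
  13: L=–, R=–
  20: L=17, R=34
  17: L=–, R=–
  34: L=25, R=46
  46: L=–, R=–
  1: L=–, R=–
  25: L=–, R=–
  57: L=52, R=–
  52: L=–, R=54
  54: L=–, R=56
  56: L=–, R=–

Leaves: 1, 13, 17, 25, 46, 56 — 6 in total.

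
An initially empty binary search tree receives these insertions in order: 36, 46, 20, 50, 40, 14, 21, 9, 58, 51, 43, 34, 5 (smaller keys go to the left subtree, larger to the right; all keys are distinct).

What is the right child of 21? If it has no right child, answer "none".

34

Insert 36: tree is empty, so 36 becomes the root.
Insert 46: 46 > 36 → go right. Place as right child of 36.
Insert 20: 20 < 36 → go left. Place as left child of 36.
Insert 50: 50 > 36 → go right; 50 > 46 → go right. Place as right child of 46.
Insert 40: 40 > 36 → go right; 40 < 46 → go left. Place as left child of 46.
Insert 14: 14 < 36 → go left; 14 < 20 → go left. Place as left child of 20.
Insert 21: 21 < 36 → go left; 21 > 20 → go right. Place as right child of 20.
Insert 9: 9 < 36 → go left; 9 < 20 → go left; 9 < 14 → go left. Place as left child of 14.
Insert 58: 58 > 36 → go right; 58 > 46 → go right; 58 > 50 → go right. Place as right child of 50.
Insert 51: 51 > 36 → go right; 51 > 46 → go right; 51 > 50 → go right; 51 < 58 → go left. Place as left child of 58.
Insert 43: 43 > 36 → go right; 43 < 46 → go left; 43 > 40 → go right. Place as right child of 40.
Insert 34: 34 < 36 → go left; 34 > 20 → go right; 34 > 21 → go right. Place as right child of 21.
Insert 5: 5 < 36 → go left; 5 < 20 → go left; 5 < 14 → go left; 5 < 9 → go left. Place as left child of 9.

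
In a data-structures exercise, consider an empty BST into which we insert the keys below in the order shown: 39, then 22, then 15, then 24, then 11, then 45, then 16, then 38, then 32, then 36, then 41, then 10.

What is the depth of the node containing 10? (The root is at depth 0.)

4

Insert 39: tree is empty, so 39 becomes the root.
Insert 22: 22 < 39 → go left. Place as left child of 39.
Insert 15: 15 < 39 → go left; 15 < 22 → go left. Place as left child of 22.
Insert 24: 24 < 39 → go left; 24 > 22 → go right. Place as right child of 22.
Insert 11: 11 < 39 → go left; 11 < 22 → go left; 11 < 15 → go left. Place as left child of 15.
Insert 45: 45 > 39 → go right. Place as right child of 39.
Insert 16: 16 < 39 → go left; 16 < 22 → go left; 16 > 15 → go right. Place as right child of 15.
Insert 38: 38 < 39 → go left; 38 > 22 → go right; 38 > 24 → go right. Place as right child of 24.
Insert 32: 32 < 39 → go left; 32 > 22 → go right; 32 > 24 → go right; 32 < 38 → go left. Place as left child of 38.
Insert 36: 36 < 39 → go left; 36 > 22 → go right; 36 > 24 → go right; 36 < 38 → go left; 36 > 32 → go right. Place as right child of 32.
Insert 41: 41 > 39 → go right; 41 < 45 → go left. Place as left child of 45.
Insert 10: 10 < 39 → go left; 10 < 22 → go left; 10 < 15 → go left; 10 < 11 → go left. Place as left child of 11.

Path to 10: 39 → 22 → 15 → 11 → 10, which is 4 edges.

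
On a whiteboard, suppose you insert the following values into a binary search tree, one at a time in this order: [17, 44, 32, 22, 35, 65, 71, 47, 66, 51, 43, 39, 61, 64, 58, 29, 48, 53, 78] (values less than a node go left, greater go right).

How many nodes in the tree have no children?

7

17: root
44: right child of 17 (depth 1)
32: left child of 44 (depth 2)
22: left child of 32 (depth 3)
35: right child of 32 (depth 3)
65: right child of 44 (depth 2)
71: right child of 65 (depth 3)
47: left child of 65 (depth 3)
66: left child of 71 (depth 4)
51: right child of 47 (depth 4)
43: right child of 35 (depth 4)
39: left child of 43 (depth 5)
61: right child of 51 (depth 5)
64: right child of 61 (depth 6)
58: left child of 61 (depth 6)
29: right child of 22 (depth 4)
48: left child of 51 (depth 5)
53: left child of 58 (depth 7)
78: right child of 71 (depth 4)

Leaves: 29, 39, 48, 53, 64, 66, 78 — 7 in total.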